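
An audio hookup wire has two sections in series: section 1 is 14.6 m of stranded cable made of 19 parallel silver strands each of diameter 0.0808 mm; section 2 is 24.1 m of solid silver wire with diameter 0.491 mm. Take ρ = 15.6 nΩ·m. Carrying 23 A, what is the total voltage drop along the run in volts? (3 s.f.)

99.4 V

ρ = 15.6 nΩ·m = 1.56×10^-8 Ω·m
Section 1: A_strand = π(4.0400e-05)² = 5.128e-09 m²; R₁ = ρL/(N·A_s) = (1.56×10^-8)(14.6)/(19×5.128e-09) = 2.338 Ω
Section 2: A = π(d/2)² = π(2.4550e-04 m)² = 1.893e-07 m²
R₂ = (1.56×10^-8)(24.1)/(1.893e-07) = 1.986 Ω
R = R₁ + R₂ = 4.323 Ω
V = IR = 23 × 4.323 = 99.4 V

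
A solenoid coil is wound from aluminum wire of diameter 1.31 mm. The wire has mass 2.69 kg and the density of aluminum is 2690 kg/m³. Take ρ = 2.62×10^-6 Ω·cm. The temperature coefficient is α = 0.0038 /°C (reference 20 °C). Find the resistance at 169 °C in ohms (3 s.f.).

22.6 Ω

ρ = 2.62×10^-6 Ω·cm = 2.62×10^-8 Ω·m
A = π(d/2)² = π(6.5500e-04 m)² = 1.3478e-06 m²
L = m/(density·A) = 2.69/(2690×1.3478e-06) = 741.9 m
R = ρL/A = (2.62×10^-8)(741.9)/(1.3478e-06) = 14.42 Ω
R(169 °C) = 14.42 × (1 + 0.0038×149) = 22.6 Ω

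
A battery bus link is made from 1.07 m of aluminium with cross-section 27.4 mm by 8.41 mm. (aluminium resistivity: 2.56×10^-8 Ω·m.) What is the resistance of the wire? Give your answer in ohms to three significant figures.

1.19×10^-4 Ω

A = 27.4 × 8.41 mm² = 230 mm² = 2.304e-04 m²
R = ρL/A = (2.56×10^-8)(1.07 m)/(2.304e-04 m²) = 1.19×10^-4 Ω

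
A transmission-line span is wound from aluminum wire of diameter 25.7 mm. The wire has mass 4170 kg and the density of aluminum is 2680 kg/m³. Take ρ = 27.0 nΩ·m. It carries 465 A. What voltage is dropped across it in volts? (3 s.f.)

72.6 V

ρ = 27.0 nΩ·m = 2.70×10^-8 Ω·m
A = π(d/2)² = π(1.2850e-02 m)² = 5.1875e-04 m²
L = m/(density·A) = 4170/(2680×5.1875e-04) = 2999 m
R = ρL/A = (2.70×10^-8)(2999)/(5.1875e-04) = 0.1561 Ω
V = IR = 465 × 0.1561 = 72.6 V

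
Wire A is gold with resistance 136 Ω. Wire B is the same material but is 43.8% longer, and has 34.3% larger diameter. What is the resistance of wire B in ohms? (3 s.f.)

R ∝ L/d², so R_B/R_A = (1 + 43.8/100) × (1 + 34.3/100)⁻²
= 1.438 × 0.5544 = 0.7973
R_B = 0.7973 × 136 = 108 Ω

108 Ω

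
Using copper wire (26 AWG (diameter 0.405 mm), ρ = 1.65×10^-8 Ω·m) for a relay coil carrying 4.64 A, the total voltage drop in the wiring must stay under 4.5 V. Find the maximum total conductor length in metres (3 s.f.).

7.57 m

A = π(0.405/2 mm)² = π(2.0250e-04 m)² = 1.288e-07 m²
L_max = V_max·A/(1·ρI) = (4.5)(1.288e-07)/(1.65×10^-8×4.64) = 7.57 m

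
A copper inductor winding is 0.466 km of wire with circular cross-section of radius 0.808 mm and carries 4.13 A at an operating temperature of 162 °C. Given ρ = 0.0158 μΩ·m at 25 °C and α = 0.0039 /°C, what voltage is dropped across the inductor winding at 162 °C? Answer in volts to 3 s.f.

ρ = 0.0158 μΩ·m = 1.58×10^-8 Ω·m
A = πr² = π(8.0800e-04 m)² = 2.051e-06 m²
R₍25₎ = ρL/A = (1.58×10^-8)(466)/(2.051e-06) = 3.59 Ω
R₍162₎ = R₍25₎(1 + αΔT) = 3.59 × (1 + 0.0039×137) = 5.508 Ω
V = IR = 4.13 × 5.508 = 22.7 V

22.7 V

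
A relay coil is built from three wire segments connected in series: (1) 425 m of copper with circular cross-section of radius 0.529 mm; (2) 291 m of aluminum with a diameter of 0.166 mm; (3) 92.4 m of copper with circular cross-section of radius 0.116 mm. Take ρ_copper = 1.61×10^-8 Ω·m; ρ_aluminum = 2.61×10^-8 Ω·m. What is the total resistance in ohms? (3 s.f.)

Seg 1: A = πr² = π(5.2900e-04 m)² = 8.791e-07 m²
R_1 = (1.61×10^-8)(425)/(8.791e-07) = 7.783 Ω
Seg 2: A = π(d/2)² = π(8.3000e-05 m)² = 2.164e-08 m²
R_2 = (2.61×10^-8)(291)/(2.164e-08) = 350.9 Ω
Seg 3: A = πr² = π(1.1600e-04 m)² = 4.227e-08 m²
R_3 = (1.61×10^-8)(92.4)/(4.227e-08) = 35.19 Ω
R_total = R_1 + R_2 + R_3 = 394 Ω

394 Ω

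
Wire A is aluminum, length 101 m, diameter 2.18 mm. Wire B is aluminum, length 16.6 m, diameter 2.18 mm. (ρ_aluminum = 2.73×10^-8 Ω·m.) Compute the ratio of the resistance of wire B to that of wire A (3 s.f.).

0.164

R ∝ ρL/d², so R_B/R_A = (L_B/L_A)
= (16.6/101) = 0.164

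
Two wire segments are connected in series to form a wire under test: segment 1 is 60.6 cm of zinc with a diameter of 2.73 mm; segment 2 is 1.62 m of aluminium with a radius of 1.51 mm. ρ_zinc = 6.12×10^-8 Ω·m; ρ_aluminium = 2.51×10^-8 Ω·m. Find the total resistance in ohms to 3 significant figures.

Segment 1: A = π(d/2)² = π(1.3650e-03 m)² = 5.853e-06 m²
R₁ = ρL/A = (6.12×10^-8)(0.606)/(5.853e-06) = 0.006336 Ω
Segment 2: A = πr² = π(1.5100e-03 m)² = 7.163e-06 m²
R₂ = (2.51×10^-8)(1.62)/(7.163e-06) = 0.005677 Ω
R = R₁ + R₂ = 0.0120 Ω

0.0120 Ω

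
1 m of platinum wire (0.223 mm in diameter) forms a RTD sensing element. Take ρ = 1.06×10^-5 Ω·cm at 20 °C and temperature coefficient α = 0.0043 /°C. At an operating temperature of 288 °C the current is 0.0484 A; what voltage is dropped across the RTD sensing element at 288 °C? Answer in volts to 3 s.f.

ρ = 1.06×10^-5 Ω·cm = 1.06×10^-7 Ω·m
A = π(d/2)² = π(1.1150e-04 m)² = 3.906e-08 m²
R₍20₎ = ρL/A = (1.06×10^-7)(1)/(3.906e-08) = 2.714 Ω
R₍288₎ = R₍20₎(1 + αΔT) = 2.714 × (1 + 0.0043×268) = 5.842 Ω
V = IR = 0.0484 × 5.842 = 0.283 V

0.283 V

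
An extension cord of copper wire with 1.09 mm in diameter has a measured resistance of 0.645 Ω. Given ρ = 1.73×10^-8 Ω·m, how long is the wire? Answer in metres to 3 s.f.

34.8 m

A = π(d/2)² = π(5.4500e-04 m)² = 9.331e-07 m²
L = RA/ρ = (0.645)(9.331e-07)/(1.73×10^-8) = 34.8 m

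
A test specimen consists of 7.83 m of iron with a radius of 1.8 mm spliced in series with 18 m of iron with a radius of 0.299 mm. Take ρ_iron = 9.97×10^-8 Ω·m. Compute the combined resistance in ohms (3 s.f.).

6.47 Ω

Segment 1: A = πr² = π(1.8000e-03 m)² = 1.018e-05 m²
R₁ = ρL/A = (9.97×10^-8)(7.83)/(1.018e-05) = 0.07669 Ω
Segment 2: A = πr² = π(2.9900e-04 m)² = 2.809e-07 m²
R₂ = (9.97×10^-8)(18)/(2.809e-07) = 6.39 Ω
R = R₁ + R₂ = 6.47 Ω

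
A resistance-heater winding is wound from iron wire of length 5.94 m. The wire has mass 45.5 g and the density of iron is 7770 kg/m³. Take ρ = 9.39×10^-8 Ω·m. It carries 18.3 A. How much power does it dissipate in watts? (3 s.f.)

189 W

A = m/(density·L) = 0.0455/(7770×5.94) = 9.8583e-07 m²
R = ρL/A = (9.39×10^-8)(5.94)/(9.8583e-07) = 0.5658 Ω
P = I²R = (18.3)² × 0.5658 = 189 W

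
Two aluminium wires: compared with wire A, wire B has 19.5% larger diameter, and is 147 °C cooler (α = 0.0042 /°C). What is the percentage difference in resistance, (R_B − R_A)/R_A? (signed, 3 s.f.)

-73.2%

R ∝ ρL/d² with ρ ∝ (1+αΔT), so R_B/R_A = (1 + 19.5/100)⁻² × (1 − 0.0042×147)
= 0.7003 × 0.3826 = 0.2679
(R_B − R_A)/R_A = 0.2679 − 1 = -73.2%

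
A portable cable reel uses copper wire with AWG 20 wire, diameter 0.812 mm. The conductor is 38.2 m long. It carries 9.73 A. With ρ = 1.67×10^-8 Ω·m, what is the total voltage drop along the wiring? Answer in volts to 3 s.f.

A = π(0.812/2 mm)² = π(4.0600e-04 m)² = 5.178e-07 m²
R = ρL/A = (1.67×10^-8)(38.2)/(5.178e-07) = 1.232 Ω
V = IR = 9.73 × 1.232 = 12.0 V

12.0 V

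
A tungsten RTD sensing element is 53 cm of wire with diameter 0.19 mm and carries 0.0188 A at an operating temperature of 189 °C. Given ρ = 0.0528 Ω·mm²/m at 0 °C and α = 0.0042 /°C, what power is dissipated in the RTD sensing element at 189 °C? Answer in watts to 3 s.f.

ρ = 0.0528 Ω·mm²/m = 5.28×10^-8 Ω·m
A = π(d/2)² = π(9.5000e-05 m)² = 2.835e-08 m²
R₍0₎ = ρL/A = (5.28×10^-8)(0.53)/(2.835e-08) = 0.987 Ω
R₍189₎ = R₍0₎(1 + αΔT) = 0.987 × (1 + 0.0042×189) = 1.77 Ω
P = I²R = (0.0188)² × 1.77 = 6.26×10^-4 W

6.26×10^-4 W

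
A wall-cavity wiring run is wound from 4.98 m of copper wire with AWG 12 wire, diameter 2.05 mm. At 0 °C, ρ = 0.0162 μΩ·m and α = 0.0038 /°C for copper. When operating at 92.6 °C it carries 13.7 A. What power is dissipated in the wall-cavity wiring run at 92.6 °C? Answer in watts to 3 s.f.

6.20 W

ρ = 0.0162 μΩ·m = 1.62×10^-8 Ω·m
A = π(2.05/2 mm)² = π(1.0250e-03 m)² = 3.301e-06 m²
R₍0₎ = ρL/A = (1.62×10^-8)(4.98)/(3.301e-06) = 0.02444 Ω
R₍92.6₎ = R₍0₎(1 + αΔT) = 0.02444 × (1 + 0.0038×92.6) = 0.03304 Ω
P = I²R = (13.7)² × 0.03304 = 6.20 W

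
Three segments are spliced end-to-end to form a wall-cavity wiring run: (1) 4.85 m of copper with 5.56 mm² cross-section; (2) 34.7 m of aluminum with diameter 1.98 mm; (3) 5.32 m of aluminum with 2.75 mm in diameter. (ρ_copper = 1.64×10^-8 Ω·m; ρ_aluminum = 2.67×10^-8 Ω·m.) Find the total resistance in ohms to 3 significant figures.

0.339 Ω

Seg 1: A = 5.56 mm² = 5.560e-06 m²
R_1 = (1.64×10^-8)(4.85)/(5.560e-06) = 0.01431 Ω
Seg 2: A = π(d/2)² = π(9.9000e-04 m)² = 3.079e-06 m²
R_2 = (2.67×10^-8)(34.7)/(3.079e-06) = 0.3009 Ω
Seg 3: A = π(d/2)² = π(1.3750e-03 m)² = 5.940e-06 m²
R_3 = (2.67×10^-8)(5.32)/(5.940e-06) = 0.02391 Ω
R_total = R_1 + R_2 + R_3 = 0.339 Ω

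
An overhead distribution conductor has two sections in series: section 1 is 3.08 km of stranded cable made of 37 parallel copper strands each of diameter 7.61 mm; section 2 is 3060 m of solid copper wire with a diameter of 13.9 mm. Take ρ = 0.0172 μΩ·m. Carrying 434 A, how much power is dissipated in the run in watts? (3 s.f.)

ρ = 0.0172 μΩ·m = 1.72×10^-8 Ω·m
Section 1: A_strand = π(3.8050e-03)² = 4.548e-05 m²; R₁ = ρL/(N·A_s) = (1.72×10^-8)(3080)/(37×4.548e-05) = 0.03148 Ω
Section 2: A = π(d/2)² = π(6.9500e-03 m)² = 1.517e-04 m²
R₂ = (1.72×10^-8)(3060)/(1.517e-04) = 0.3468 Ω
R = R₁ + R₂ = 0.3783 Ω
P = I²R = (434)² × 0.3783 = 71300 W

71300 W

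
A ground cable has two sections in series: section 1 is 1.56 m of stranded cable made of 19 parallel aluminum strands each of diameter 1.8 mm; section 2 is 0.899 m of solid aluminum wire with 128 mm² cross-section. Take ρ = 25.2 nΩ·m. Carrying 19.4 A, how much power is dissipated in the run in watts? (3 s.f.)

ρ = 25.2 nΩ·m = 2.52×10^-8 Ω·m
Section 1: A_strand = π(9.0000e-04)² = 2.545e-06 m²; R₁ = ρL/(N·A_s) = (2.52×10^-8)(1.56)/(19×2.545e-06) = 8.131×10^-4 Ω
Section 2: A = 128 mm² = 1.280e-04 m²
R₂ = (2.52×10^-8)(0.899)/(1.280e-04) = 1.770×10^-4 Ω
R = R₁ + R₂ = 9.901×10^-4 Ω
P = I²R = (19.4)² × 9.901×10^-4 = 0.373 W

0.373 W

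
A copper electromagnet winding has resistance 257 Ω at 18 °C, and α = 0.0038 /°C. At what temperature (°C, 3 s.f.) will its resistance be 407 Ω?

172 °C

R = R₀(1 + α(T − T₀)) ⇒ T = T₀ + (R/R₀ − 1)/α
T = 18 + (407/257 − 1)/0.0038 = 18 + (0.5837)/0.0038 = 172 °C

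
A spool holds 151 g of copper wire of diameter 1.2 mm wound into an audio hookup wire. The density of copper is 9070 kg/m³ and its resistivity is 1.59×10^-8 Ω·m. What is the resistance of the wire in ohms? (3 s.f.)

0.207 Ω

A = π(d/2)² = π(6.0000e-04 m)² = 1.1310e-06 m²
L = m/(density·A) = 0.151/(9070×1.1310e-06) = 14.72 m
R = ρL/A = (1.59×10^-8)(14.72)/(1.1310e-06) = 0.207 Ω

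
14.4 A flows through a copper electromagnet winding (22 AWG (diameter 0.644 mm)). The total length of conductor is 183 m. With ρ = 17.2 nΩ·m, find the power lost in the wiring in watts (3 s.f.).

2000 W

ρ = 17.2 nΩ·m = 1.72×10^-8 Ω·m
A = π(0.644/2 mm)² = π(3.2200e-04 m)² = 3.257e-07 m²
R = ρL/A = (1.72×10^-8)(183)/(3.257e-07) = 9.663 Ω
P = I²R = (14.4)² × 9.663 = 2000 W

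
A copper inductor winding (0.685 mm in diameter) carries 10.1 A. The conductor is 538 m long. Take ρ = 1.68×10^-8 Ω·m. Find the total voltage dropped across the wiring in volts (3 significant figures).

A = π(d/2)² = π(3.4250e-04 m)² = 3.685e-07 m²
R = ρL/A = (1.68×10^-8)(538)/(3.685e-07) = 24.53 Ω
V = IR = 10.1 × 24.53 = 248 V

248 V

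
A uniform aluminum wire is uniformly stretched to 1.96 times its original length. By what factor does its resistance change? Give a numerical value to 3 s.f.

Volume constant ⇒ A' = A/k with k = 1.96. R' = ρ(kL)/(A/k) = k²R.
Factor = 3.84

3.84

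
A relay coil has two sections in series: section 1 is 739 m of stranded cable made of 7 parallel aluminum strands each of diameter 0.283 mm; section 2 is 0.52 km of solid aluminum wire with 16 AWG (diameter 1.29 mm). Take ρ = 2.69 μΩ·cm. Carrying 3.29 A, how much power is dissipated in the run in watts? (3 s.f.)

ρ = 2.69 μΩ·cm = 2.69×10^-8 Ω·m
Section 1: A_strand = π(1.4150e-04)² = 6.290e-08 m²; R₁ = ρL/(N·A_s) = (2.69×10^-8)(739)/(7×6.290e-08) = 45.15 Ω
Section 2: A = π(1.29/2 mm)² = π(6.4500e-04 m)² = 1.307e-06 m²
R₂ = (2.69×10^-8)(520)/(1.307e-06) = 10.7 Ω
R = R₁ + R₂ = 55.85 Ω
P = I²R = (3.29)² × 55.85 = 605 W

605 W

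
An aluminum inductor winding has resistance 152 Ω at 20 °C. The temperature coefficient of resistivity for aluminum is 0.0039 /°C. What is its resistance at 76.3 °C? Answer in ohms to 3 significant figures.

ΔT = 76.3 − 20 = 56.3 °C
R = R₀(1 + αΔT) = 152 × (1 + 0.0039×56.3) = 152 × 1.22 = 185 Ω

185 Ω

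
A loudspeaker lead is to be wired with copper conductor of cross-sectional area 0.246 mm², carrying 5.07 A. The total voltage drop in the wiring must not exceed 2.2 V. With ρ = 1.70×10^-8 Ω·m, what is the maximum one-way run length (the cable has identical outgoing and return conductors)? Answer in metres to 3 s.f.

3.14 m

A = 0.246 mm² = 2.460e-07 m²
L_max = V_max·A/(2·ρI) = (2.2)(2.460e-07)/(2×1.70×10^-8×5.07) = 3.14 m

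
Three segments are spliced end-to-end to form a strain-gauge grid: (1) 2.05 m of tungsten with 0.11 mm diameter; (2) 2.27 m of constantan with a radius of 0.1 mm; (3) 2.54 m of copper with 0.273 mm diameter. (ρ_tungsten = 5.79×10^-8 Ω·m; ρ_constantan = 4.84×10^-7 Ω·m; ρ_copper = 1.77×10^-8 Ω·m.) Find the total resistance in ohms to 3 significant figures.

48.2 Ω

Seg 1: A = π(d/2)² = π(5.5000e-05 m)² = 9.503e-09 m²
R_1 = (5.79×10^-8)(2.05)/(9.503e-09) = 12.49 Ω
Seg 2: A = πr² = π(1.0000e-04 m)² = 3.142e-08 m²
R_2 = (4.84×10^-7)(2.27)/(3.142e-08) = 34.97 Ω
Seg 3: A = π(d/2)² = π(1.3650e-04 m)² = 5.853e-08 m²
R_3 = (1.77×10^-8)(2.54)/(5.853e-08) = 0.7681 Ω
R_total = R_1 + R_2 + R_3 = 48.2 Ω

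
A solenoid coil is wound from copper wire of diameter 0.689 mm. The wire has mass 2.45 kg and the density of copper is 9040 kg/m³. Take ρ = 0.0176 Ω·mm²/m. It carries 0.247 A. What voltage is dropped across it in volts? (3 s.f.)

8.48 V

ρ = 0.0176 Ω·mm²/m = 1.76×10^-8 Ω·m
A = π(d/2)² = π(3.4450e-04 m)² = 3.7285e-07 m²
L = m/(density·A) = 2.45/(9040×3.7285e-07) = 726.9 m
R = ρL/A = (1.76×10^-8)(726.9)/(3.7285e-07) = 34.31 Ω
V = IR = 0.247 × 34.31 = 8.48 V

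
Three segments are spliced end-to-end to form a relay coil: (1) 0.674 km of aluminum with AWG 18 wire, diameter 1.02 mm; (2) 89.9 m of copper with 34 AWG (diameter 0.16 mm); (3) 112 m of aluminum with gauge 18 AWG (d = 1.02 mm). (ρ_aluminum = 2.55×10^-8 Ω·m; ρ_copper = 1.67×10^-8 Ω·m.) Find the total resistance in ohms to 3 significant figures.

99.2 Ω

Seg 1: A = π(1.02/2 mm)² = π(5.1000e-04 m)² = 8.171e-07 m²
R_1 = (2.55×10^-8)(674)/(8.171e-07) = 21.03 Ω
Seg 2: A = π(0.16/2 mm)² = π(8.0000e-05 m)² = 2.011e-08 m²
R_2 = (1.67×10^-8)(89.9)/(2.011e-08) = 74.67 Ω
Seg 3: A = π(1.02/2 mm)² = π(5.1000e-04 m)² = 8.171e-07 m²
R_3 = (2.55×10^-8)(112)/(8.171e-07) = 3.495 Ω
R_total = R_1 + R_2 + R_3 = 99.2 Ω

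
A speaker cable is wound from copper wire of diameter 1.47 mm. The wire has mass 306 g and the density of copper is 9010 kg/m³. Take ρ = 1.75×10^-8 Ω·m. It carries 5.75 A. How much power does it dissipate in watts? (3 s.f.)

6.82 W

A = π(d/2)² = π(7.3500e-04 m)² = 1.6972e-06 m²
L = m/(density·A) = 0.306/(9010×1.6972e-06) = 20.01 m
R = ρL/A = (1.75×10^-8)(20.01)/(1.6972e-06) = 0.2063 Ω
P = I²R = (5.75)² × 0.2063 = 6.82 W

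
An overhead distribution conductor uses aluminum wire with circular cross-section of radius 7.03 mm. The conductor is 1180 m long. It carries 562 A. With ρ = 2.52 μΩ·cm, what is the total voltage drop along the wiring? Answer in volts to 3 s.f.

ρ = 2.52 μΩ·cm = 2.52×10^-8 Ω·m
A = πr² = π(7.0300e-03 m)² = 1.553e-04 m²
R = ρL/A = (2.52×10^-8)(1180)/(1.553e-04) = 0.1915 Ω
V = IR = 562 × 0.1915 = 108 V

108 V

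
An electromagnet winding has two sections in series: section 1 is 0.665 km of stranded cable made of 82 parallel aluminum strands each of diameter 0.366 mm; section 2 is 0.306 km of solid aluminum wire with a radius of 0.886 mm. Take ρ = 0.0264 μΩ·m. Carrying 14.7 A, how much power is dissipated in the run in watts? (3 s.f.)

ρ = 0.0264 μΩ·m = 2.64×10^-8 Ω·m
Section 1: A_strand = π(1.8300e-04)² = 1.052e-07 m²; R₁ = ρL/(N·A_s) = (2.64×10^-8)(665)/(82×1.052e-07) = 2.035 Ω
Section 2: A = πr² = π(8.8600e-04 m)² = 2.466e-06 m²
R₂ = (2.64×10^-8)(306)/(2.466e-06) = 3.276 Ω
R = R₁ + R₂ = 5.311 Ω
P = I²R = (14.7)² × 5.311 = 1150 W

1150 W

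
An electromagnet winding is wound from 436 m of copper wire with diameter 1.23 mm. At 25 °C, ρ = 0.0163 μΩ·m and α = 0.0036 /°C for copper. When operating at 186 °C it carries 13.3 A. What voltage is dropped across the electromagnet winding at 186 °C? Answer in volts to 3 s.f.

126 V

ρ = 0.0163 μΩ·m = 1.63×10^-8 Ω·m
A = π(d/2)² = π(6.1500e-04 m)² = 1.188e-06 m²
R₍25₎ = ρL/A = (1.63×10^-8)(436)/(1.188e-06) = 5.981 Ω
R₍186₎ = R₍25₎(1 + αΔT) = 5.981 × (1 + 0.0036×161) = 9.448 Ω
V = IR = 13.3 × 9.448 = 126 V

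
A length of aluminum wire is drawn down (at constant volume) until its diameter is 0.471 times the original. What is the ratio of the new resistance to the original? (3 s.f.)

Volume constant ⇒ L' = L/r² with r = 0.471. R' = ρL'/A' = ρ(L/r²)/(πr²d₀²/4) = R/r⁴.
Factor = 20.3

20.3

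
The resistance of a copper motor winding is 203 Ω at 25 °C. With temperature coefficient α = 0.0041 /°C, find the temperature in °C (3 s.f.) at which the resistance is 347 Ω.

R = R₀(1 + α(T − T₀)) ⇒ T = T₀ + (R/R₀ − 1)/α
T = 25 + (347/203 − 1)/0.0041 = 25 + (0.7094)/0.0041 = 198 °C

198 °C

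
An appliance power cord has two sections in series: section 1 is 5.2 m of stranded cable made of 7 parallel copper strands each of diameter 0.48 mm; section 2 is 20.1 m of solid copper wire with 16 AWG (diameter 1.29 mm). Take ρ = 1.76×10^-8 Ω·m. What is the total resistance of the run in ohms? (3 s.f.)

Section 1: A_strand = π(2.4000e-04)² = 1.810e-07 m²; R₁ = ρL/(N·A_s) = (1.76×10^-8)(5.2)/(7×1.810e-07) = 0.07225 Ω
Section 2: A = π(1.29/2 mm)² = π(6.4500e-04 m)² = 1.307e-06 m²
R₂ = (1.76×10^-8)(20.1)/(1.307e-06) = 0.2707 Ω
R = R₁ + R₂ = 0.343 Ω

0.343 Ω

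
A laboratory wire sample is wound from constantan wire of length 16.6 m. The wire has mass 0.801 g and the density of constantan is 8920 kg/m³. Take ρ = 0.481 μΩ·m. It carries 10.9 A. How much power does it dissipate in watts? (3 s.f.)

1.75×10^5 W

ρ = 0.481 μΩ·m = 4.81×10^-7 Ω·m
A = m/(density·L) = 8.010×10^-4/(8920×16.6) = 5.4095e-09 m²
R = ρL/A = (4.81×10^-7)(16.6)/(5.4095e-09) = 1476 Ω
P = I²R = (10.9)² × 1476 = 1.75×10^5 W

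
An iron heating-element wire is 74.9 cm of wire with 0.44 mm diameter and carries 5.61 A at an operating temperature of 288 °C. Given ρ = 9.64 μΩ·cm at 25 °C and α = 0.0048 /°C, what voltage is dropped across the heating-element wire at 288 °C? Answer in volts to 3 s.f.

ρ = 9.64 μΩ·cm = 9.64×10^-8 Ω·m
A = π(d/2)² = π(2.2000e-04 m)² = 1.521e-07 m²
R₍25₎ = ρL/A = (9.64×10^-8)(0.749)/(1.521e-07) = 0.4749 Ω
R₍288₎ = R₍25₎(1 + αΔT) = 0.4749 × (1 + 0.0048×263) = 1.074 Ω
V = IR = 5.61 × 1.074 = 6.03 V

6.03 V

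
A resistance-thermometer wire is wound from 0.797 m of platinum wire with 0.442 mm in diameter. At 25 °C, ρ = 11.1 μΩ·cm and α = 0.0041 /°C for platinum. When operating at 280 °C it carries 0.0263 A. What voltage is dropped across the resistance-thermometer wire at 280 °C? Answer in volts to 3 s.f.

ρ = 11.1 μΩ·cm = 1.11×10^-7 Ω·m
A = π(d/2)² = π(2.2100e-04 m)² = 1.534e-07 m²
R₍25₎ = ρL/A = (1.11×10^-7)(0.797)/(1.534e-07) = 0.5766 Ω
R₍280₎ = R₍25₎(1 + αΔT) = 0.5766 × (1 + 0.0041×255) = 1.179 Ω
V = IR = 0.0263 × 1.179 = 0.0310 V

0.0310 V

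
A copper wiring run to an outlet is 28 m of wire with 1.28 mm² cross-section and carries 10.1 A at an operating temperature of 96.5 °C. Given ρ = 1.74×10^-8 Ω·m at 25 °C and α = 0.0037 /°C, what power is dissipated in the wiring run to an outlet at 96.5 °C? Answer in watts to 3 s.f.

49.1 W

A = 1.28 mm² = 1.280e-06 m²
R₍25₎ = ρL/A = (1.74×10^-8)(28)/(1.280e-06) = 0.3806 Ω
R₍96.5₎ = R₍25₎(1 + αΔT) = 0.3806 × (1 + 0.0037×71.5) = 0.4813 Ω
P = I²R = (10.1)² × 0.4813 = 49.1 W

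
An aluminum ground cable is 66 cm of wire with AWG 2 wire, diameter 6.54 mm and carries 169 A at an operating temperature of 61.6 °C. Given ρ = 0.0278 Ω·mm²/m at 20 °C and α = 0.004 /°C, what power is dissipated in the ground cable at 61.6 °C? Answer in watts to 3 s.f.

ρ = 0.0278 Ω·mm²/m = 2.78×10^-8 Ω·m
A = π(6.54/2 mm)² = π(3.2700e-03 m)² = 3.359e-05 m²
R₍20₎ = ρL/A = (2.78×10^-8)(0.66)/(3.359e-05) = 5.462×10^-4 Ω
R₍61.6₎ = R₍20₎(1 + αΔT) = 5.462×10^-4 × (1 + 0.004×41.6) = 6.371×10^-4 Ω
P = I²R = (169)² × 6.371×10^-4 = 18.2 W

18.2 W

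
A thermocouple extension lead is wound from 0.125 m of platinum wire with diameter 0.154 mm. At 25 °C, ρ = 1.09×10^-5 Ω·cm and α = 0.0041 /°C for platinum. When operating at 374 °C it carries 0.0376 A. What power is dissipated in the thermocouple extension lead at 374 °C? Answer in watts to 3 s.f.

ρ = 1.09×10^-5 Ω·cm = 1.09×10^-7 Ω·m
A = π(d/2)² = π(7.7000e-05 m)² = 1.863e-08 m²
R₍25₎ = ρL/A = (1.09×10^-7)(0.125)/(1.863e-08) = 0.7315 Ω
R₍374₎ = R₍25₎(1 + αΔT) = 0.7315 × (1 + 0.0041×349) = 1.778 Ω
P = I²R = (0.0376)² × 1.778 = 0.00251 W

0.00251 W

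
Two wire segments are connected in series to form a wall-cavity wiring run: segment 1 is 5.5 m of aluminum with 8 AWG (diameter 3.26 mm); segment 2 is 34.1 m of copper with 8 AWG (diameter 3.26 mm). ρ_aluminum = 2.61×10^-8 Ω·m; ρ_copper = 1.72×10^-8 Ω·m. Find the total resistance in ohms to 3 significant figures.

Segment 1: A = π(3.26/2 mm)² = π(1.6300e-03 m)² = 8.347e-06 m²
R₁ = ρL/A = (2.61×10^-8)(5.5)/(8.347e-06) = 0.0172 Ω
R₂ = (1.72×10^-8)(34.1)/(8.347e-06) = 0.07027 Ω
R = R₁ + R₂ = 0.0875 Ω

0.0875 Ω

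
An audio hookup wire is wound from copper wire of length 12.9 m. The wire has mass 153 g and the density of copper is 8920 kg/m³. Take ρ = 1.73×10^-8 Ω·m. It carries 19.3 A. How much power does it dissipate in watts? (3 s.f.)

62.5 W

A = m/(density·L) = 0.153/(8920×12.9) = 1.3296e-06 m²
R = ρL/A = (1.73×10^-8)(12.9)/(1.3296e-06) = 0.1678 Ω
P = I²R = (19.3)² × 0.1678 = 62.5 W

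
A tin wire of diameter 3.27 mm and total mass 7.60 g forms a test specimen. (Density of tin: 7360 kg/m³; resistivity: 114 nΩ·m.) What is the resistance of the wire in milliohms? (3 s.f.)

1.67 mΩ

ρ = 114 nΩ·m = 1.14×10^-7 Ω·m
A = π(d/2)² = π(1.6350e-03 m)² = 8.3982e-06 m²
L = m/(density·A) = 0.0076/(7360×8.3982e-06) = 0.123 m
R = ρL/A = (1.14×10^-7)(0.123)/(8.3982e-06) = 1.67 mΩ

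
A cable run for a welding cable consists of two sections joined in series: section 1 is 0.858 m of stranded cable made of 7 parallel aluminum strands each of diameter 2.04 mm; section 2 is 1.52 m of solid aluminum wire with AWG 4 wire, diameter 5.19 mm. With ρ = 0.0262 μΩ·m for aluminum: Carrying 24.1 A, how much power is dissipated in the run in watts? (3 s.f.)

1.66 W

ρ = 0.0262 μΩ·m = 2.62×10^-8 Ω·m
Section 1: A_strand = π(1.0200e-03)² = 3.269e-06 m²; R₁ = ρL/(N·A_s) = (2.62×10^-8)(0.858)/(7×3.269e-06) = 9.825×10^-4 Ω
Section 2: A = π(5.19/2 mm)² = π(2.5950e-03 m)² = 2.116e-05 m²
R₂ = (2.62×10^-8)(1.52)/(2.116e-05) = 0.001882 Ω
R = R₁ + R₂ = 0.002865 Ω
P = I²R = (24.1)² × 0.002865 = 1.66 W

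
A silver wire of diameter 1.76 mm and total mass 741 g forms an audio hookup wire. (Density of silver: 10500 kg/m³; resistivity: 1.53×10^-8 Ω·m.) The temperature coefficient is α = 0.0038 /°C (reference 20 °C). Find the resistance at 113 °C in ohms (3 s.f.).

0.247 Ω

A = π(d/2)² = π(8.8000e-04 m)² = 2.4328e-06 m²
L = m/(density·A) = 0.741/(10500×2.4328e-06) = 29.01 m
R = ρL/A = (1.53×10^-8)(29.01)/(2.4328e-06) = 0.1824 Ω
R(113 °C) = 0.1824 × (1 + 0.0038×93) = 0.247 Ω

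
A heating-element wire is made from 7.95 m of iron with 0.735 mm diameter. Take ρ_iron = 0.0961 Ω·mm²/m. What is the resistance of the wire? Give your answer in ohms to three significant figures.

1.80 Ω

ρ = 0.0961 Ω·mm²/m = 9.61×10^-8 Ω·m
A = π(d/2)² = π(3.6750e-04 m)² = 4.243e-07 m²
R = ρL/A = (9.61×10^-8)(7.95 m)/(4.243e-07 m²) = 1.80 Ω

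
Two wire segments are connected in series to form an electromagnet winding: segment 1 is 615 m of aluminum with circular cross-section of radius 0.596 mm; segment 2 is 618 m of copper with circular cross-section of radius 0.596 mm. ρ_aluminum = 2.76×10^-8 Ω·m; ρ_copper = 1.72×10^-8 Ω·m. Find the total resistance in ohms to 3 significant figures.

24.7 Ω

Segment 1: A = πr² = π(5.9600e-04 m)² = 1.116e-06 m²
R₁ = ρL/A = (2.76×10^-8)(615)/(1.116e-06) = 15.21 Ω
R₂ = (1.72×10^-8)(618)/(1.116e-06) = 9.525 Ω
R = R₁ + R₂ = 24.7 Ω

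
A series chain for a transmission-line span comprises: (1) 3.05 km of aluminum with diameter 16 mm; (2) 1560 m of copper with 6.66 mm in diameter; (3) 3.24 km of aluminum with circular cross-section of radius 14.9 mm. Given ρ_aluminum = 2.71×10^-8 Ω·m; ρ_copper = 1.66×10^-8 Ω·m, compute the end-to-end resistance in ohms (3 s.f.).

Seg 1: A = π(d/2)² = π(8.0000e-03 m)² = 2.011e-04 m²
R_1 = (2.71×10^-8)(3050)/(2.011e-04) = 0.4111 Ω
Seg 2: A = π(d/2)² = π(3.3300e-03 m)² = 3.484e-05 m²
R_2 = (1.66×10^-8)(1560)/(3.484e-05) = 0.7434 Ω
Seg 3: A = πr² = π(1.4900e-02 m)² = 6.975e-04 m²
R_3 = (2.71×10^-8)(3240)/(6.975e-04) = 0.1259 Ω
R_total = R_1 + R_2 + R_3 = 1.28 Ω

1.28 Ω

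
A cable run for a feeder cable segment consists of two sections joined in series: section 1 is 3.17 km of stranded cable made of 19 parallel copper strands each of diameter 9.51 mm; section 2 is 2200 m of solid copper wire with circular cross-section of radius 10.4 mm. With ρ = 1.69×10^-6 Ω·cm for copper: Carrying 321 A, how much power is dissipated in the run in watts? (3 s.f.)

15400 W

ρ = 1.69×10^-6 Ω·cm = 1.69×10^-8 Ω·m
Section 1: A_strand = π(4.7550e-03)² = 7.103e-05 m²; R₁ = ρL/(N·A_s) = (1.69×10^-8)(3170)/(19×7.103e-05) = 0.0397 Ω
Section 2: A = πr² = π(1.0400e-02 m)² = 3.398e-04 m²
R₂ = (1.69×10^-8)(2200)/(3.398e-04) = 0.1094 Ω
R = R₁ + R₂ = 0.1491 Ω
P = I²R = (321)² × 0.1491 = 15400 W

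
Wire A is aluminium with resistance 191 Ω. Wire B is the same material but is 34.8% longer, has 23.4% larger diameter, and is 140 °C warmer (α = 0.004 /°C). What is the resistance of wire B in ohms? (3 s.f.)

264 Ω

R ∝ ρL/d² with ρ ∝ (1+αΔT), so R_B/R_A = (1 + 34.8/100) × (1 + 23.4/100)⁻² × (1 + 0.004×140)
= 1.348 × 0.6567 × 1.56 = 1.381
R_B = 1.381 × 191 = 264 Ω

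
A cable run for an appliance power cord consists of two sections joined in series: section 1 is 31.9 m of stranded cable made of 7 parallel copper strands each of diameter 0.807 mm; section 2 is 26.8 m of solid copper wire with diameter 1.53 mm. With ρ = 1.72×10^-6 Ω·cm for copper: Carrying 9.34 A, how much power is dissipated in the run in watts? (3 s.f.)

35.2 W

ρ = 1.72×10^-6 Ω·cm = 1.72×10^-8 Ω·m
Section 1: A_strand = π(4.0350e-04)² = 5.115e-07 m²; R₁ = ρL/(N·A_s) = (1.72×10^-8)(31.9)/(7×5.115e-07) = 0.1532 Ω
Section 2: A = π(d/2)² = π(7.6500e-04 m)² = 1.839e-06 m²
R₂ = (1.72×10^-8)(26.8)/(1.839e-06) = 0.2507 Ω
R = R₁ + R₂ = 0.404 Ω
P = I²R = (9.34)² × 0.404 = 35.2 W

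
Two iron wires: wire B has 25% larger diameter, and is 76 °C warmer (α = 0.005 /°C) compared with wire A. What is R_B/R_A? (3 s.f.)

0.883

R ∝ ρL/d² with ρ ∝ (1+αΔT), so R_B/R_A = (1 + 25/100)⁻² × (1 + 0.005×76)
= 0.64 × 1.38 = 0.883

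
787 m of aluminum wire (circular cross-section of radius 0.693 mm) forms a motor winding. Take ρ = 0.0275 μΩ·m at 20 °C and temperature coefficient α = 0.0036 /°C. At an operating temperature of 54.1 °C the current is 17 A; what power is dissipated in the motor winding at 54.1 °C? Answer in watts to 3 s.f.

4650 W

ρ = 0.0275 μΩ·m = 2.75×10^-8 Ω·m
A = πr² = π(6.9300e-04 m)² = 1.509e-06 m²
R₍20₎ = ρL/A = (2.75×10^-8)(787)/(1.509e-06) = 14.34 Ω
R₍54.1₎ = R₍20₎(1 + αΔT) = 14.34 × (1 + 0.0036×34.1) = 16.11 Ω
P = I²R = (17)² × 16.11 = 4650 W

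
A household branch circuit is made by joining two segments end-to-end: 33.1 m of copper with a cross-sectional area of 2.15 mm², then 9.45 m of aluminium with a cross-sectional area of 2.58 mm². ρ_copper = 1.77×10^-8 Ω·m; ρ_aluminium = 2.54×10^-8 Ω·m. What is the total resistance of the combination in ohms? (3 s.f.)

0.366 Ω

Segment 1: A = 2.15 mm² = 2.150e-06 m²
R₁ = ρL/A = (1.77×10^-8)(33.1)/(2.150e-06) = 0.2725 Ω
Segment 2: A = 2.58 mm² = 2.580e-06 m²
R₂ = (2.54×10^-8)(9.45)/(2.580e-06) = 0.09303 Ω
R = R₁ + R₂ = 0.366 Ω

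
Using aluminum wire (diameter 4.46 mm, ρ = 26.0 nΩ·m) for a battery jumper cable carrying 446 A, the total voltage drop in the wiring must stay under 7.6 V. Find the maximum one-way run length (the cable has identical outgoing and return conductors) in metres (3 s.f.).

ρ = 26.0 nΩ·m = 2.60×10^-8 Ω·m
A = π(d/2)² = π(2.2300e-03 m)² = 1.562e-05 m²
L_max = V_max·A/(2·ρI) = (7.6)(1.562e-05)/(2×2.60×10^-8×446) = 5.12 m

5.12 m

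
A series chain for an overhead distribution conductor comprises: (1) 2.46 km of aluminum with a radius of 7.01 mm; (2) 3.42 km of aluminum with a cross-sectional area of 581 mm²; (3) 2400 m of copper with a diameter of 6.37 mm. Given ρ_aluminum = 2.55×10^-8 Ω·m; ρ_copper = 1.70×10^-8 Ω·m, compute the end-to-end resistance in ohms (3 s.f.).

1.84 Ω

Seg 1: A = πr² = π(7.0100e-03 m)² = 1.544e-04 m²
R_1 = (2.55×10^-8)(2460)/(1.544e-04) = 0.4063 Ω
Seg 2: A = 581 mm² = 5.810e-04 m²
R_2 = (2.55×10^-8)(3420)/(5.810e-04) = 0.1501 Ω
Seg 3: A = π(d/2)² = π(3.1850e-03 m)² = 3.187e-05 m²
R_3 = (1.70×10^-8)(2400)/(3.187e-05) = 1.28 Ω
R_total = R_1 + R_2 + R_3 = 1.84 Ω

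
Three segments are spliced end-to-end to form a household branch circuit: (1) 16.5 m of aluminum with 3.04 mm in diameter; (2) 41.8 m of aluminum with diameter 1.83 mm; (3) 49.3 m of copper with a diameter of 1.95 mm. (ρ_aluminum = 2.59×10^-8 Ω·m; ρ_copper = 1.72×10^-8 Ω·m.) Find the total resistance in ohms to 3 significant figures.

Seg 1: A = π(d/2)² = π(1.5200e-03 m)² = 7.258e-06 m²
R_1 = (2.59×10^-8)(16.5)/(7.258e-06) = 0.05888 Ω
Seg 2: A = π(d/2)² = π(9.1500e-04 m)² = 2.630e-06 m²
R_2 = (2.59×10^-8)(41.8)/(2.630e-06) = 0.4116 Ω
Seg 3: A = π(d/2)² = π(9.7500e-04 m)² = 2.986e-06 m²
R_3 = (1.72×10^-8)(49.3)/(2.986e-06) = 0.2839 Ω
R_total = R_1 + R_2 + R_3 = 0.754 Ω

0.754 Ω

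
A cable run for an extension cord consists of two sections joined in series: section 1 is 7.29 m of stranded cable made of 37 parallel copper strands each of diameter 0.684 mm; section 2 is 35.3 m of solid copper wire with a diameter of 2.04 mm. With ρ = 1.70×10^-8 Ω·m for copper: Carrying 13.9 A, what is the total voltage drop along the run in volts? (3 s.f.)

Section 1: A_strand = π(3.4200e-04)² = 3.675e-07 m²; R₁ = ρL/(N·A_s) = (1.70×10^-8)(7.29)/(37×3.675e-07) = 0.009115 Ω
Section 2: A = π(d/2)² = π(1.0200e-03 m)² = 3.269e-06 m²
R₂ = (1.70×10^-8)(35.3)/(3.269e-06) = 0.1836 Ω
R = R₁ + R₂ = 0.1927 Ω
V = IR = 13.9 × 0.1927 = 2.68 V

2.68 V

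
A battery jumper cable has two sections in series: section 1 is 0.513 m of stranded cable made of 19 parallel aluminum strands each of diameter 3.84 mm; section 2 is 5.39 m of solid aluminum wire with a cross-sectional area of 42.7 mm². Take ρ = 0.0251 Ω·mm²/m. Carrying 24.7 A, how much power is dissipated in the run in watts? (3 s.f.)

ρ = 0.0251 Ω·mm²/m = 2.51×10^-8 Ω·m
Section 1: A_strand = π(1.9200e-03)² = 1.158e-05 m²; R₁ = ρL/(N·A_s) = (2.51×10^-8)(0.513)/(19×1.158e-05) = 5.852×10^-5 Ω
Section 2: A = 42.7 mm² = 4.270e-05 m²
R₂ = (2.51×10^-8)(5.39)/(4.270e-05) = 0.003168 Ω
R = R₁ + R₂ = 0.003227 Ω
P = I²R = (24.7)² × 0.003227 = 1.97 W

1.97 W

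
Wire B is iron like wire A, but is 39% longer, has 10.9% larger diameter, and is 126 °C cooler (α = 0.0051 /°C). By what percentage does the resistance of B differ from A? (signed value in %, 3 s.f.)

-59.6%

R ∝ ρL/d² with ρ ∝ (1+αΔT), so R_B/R_A = (1 + 39/100) × (1 + 10.9/100)⁻² × (1 − 0.0051×126)
= 1.39 × 0.8131 × 0.3574 = 0.4039
(R_B − R_A)/R_A = 0.4039 − 1 = -59.6%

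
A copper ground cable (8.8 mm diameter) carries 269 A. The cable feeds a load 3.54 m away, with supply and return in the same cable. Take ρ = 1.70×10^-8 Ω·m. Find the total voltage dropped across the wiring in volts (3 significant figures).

0.532 V

A = π(d/2)² = π(4.4000e-03 m)² = 6.082e-05 m²
Total conductor length (both ways) L = 2 × 3.54 = 7.08 m
R = ρL/A = (1.70×10^-8)(7.08)/(6.082e-05) = 0.001979 Ω
V = IR = 269 × 0.001979 = 0.532 V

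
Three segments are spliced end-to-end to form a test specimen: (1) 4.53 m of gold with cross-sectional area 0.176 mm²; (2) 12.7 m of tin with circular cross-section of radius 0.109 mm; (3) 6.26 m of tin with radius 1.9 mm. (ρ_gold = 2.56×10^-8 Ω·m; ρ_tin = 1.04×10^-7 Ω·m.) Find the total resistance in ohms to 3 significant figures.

Seg 1: A = 0.176 mm² = 1.760e-07 m²
R_1 = (2.56×10^-8)(4.53)/(1.760e-07) = 0.6589 Ω
Seg 2: A = πr² = π(1.0900e-04 m)² = 3.733e-08 m²
R_2 = (1.04×10^-7)(12.7)/(3.733e-08) = 35.39 Ω
Seg 3: A = πr² = π(1.9000e-03 m)² = 1.134e-05 m²
R_3 = (1.04×10^-7)(6.26)/(1.134e-05) = 0.05741 Ω
R_total = R_1 + R_2 + R_3 = 36.1 Ω

36.1 Ω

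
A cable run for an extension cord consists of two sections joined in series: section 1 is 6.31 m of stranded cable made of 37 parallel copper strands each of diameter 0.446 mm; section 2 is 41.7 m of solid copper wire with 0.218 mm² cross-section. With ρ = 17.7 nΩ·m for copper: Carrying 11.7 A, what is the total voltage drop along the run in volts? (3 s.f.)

39.8 V

ρ = 17.7 nΩ·m = 1.77×10^-8 Ω·m
Section 1: A_strand = π(2.2300e-04)² = 1.562e-07 m²; R₁ = ρL/(N·A_s) = (1.77×10^-8)(6.31)/(37×1.562e-07) = 0.01932 Ω
Section 2: A = 0.218 mm² = 2.180e-07 m²
R₂ = (1.77×10^-8)(41.7)/(2.180e-07) = 3.386 Ω
R = R₁ + R₂ = 3.405 Ω
V = IR = 11.7 × 3.405 = 39.8 V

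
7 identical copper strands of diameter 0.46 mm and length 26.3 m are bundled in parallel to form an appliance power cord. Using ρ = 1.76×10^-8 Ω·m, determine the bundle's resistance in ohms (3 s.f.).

0.398 Ω

A_strand = π(2.3000e-04 m)² = 1.662e-07 m²
R_strand = ρL/A = (1.76×10^-8)(26.3)/(1.662e-07) = 2.785 Ω
R_total = R_strand/N = 2.785/7 = 0.398 Ω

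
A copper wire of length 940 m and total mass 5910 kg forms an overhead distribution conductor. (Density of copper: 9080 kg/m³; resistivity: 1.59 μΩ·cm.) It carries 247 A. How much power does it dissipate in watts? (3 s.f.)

1320 W

ρ = 1.59 μΩ·cm = 1.59×10^-8 Ω·m
A = m/(density·L) = 5910/(9080×940) = 6.9243e-04 m²
R = ρL/A = (1.59×10^-8)(940)/(6.9243e-04) = 0.02158 Ω
P = I²R = (247)² × 0.02158 = 1320 W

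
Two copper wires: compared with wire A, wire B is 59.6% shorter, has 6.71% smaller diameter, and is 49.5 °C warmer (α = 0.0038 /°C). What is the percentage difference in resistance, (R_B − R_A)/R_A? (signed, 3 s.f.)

R ∝ ρL/d² with ρ ∝ (1+αΔT), so R_B/R_A = (1 − 59.6/100) × (1 − 6.71/100)⁻² × (1 + 0.0038×49.5)
= 0.404 × 1.149 × 1.188 = 0.5515
(R_B − R_A)/R_A = 0.5515 − 1 = -44.8%

-44.8%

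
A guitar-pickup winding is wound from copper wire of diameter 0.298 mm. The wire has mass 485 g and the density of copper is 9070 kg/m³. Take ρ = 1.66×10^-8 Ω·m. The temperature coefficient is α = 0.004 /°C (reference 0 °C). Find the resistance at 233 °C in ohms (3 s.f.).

A = π(d/2)² = π(1.4900e-04 m)² = 6.9746e-08 m²
L = m/(density·A) = 0.485/(9070×6.9746e-08) = 766.7 m
R = ρL/A = (1.66×10^-8)(766.7)/(6.9746e-08) = 182.5 Ω
R(233 °C) = 182.5 × (1 + 0.004×233) = 353 Ω

353 Ω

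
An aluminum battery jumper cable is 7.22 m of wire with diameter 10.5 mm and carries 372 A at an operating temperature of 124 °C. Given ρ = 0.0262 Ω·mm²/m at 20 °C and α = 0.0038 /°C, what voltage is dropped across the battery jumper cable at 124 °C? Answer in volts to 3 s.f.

ρ = 0.0262 Ω·mm²/m = 2.62×10^-8 Ω·m
A = π(d/2)² = π(5.2500e-03 m)² = 8.659e-05 m²
R₍20₎ = ρL/A = (2.62×10^-8)(7.22)/(8.659e-05) = 0.002185 Ω
R₍124₎ = R₍20₎(1 + αΔT) = 0.002185 × (1 + 0.0038×104) = 0.003048 Ω
V = IR = 372 × 0.003048 = 1.13 V

1.13 V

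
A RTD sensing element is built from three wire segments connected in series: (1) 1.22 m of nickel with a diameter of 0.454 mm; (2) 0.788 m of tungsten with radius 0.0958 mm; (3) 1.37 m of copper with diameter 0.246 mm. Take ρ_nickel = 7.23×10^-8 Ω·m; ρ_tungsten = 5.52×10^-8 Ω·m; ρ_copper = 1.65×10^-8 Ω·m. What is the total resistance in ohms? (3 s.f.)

Seg 1: A = π(d/2)² = π(2.2700e-04 m)² = 1.619e-07 m²
R_1 = (7.23×10^-8)(1.22)/(1.619e-07) = 0.5449 Ω
Seg 2: A = πr² = π(9.5800e-05 m)² = 2.883e-08 m²
R_2 = (5.52×10^-8)(0.788)/(2.883e-08) = 1.509 Ω
Seg 3: A = π(d/2)² = π(1.2300e-04 m)² = 4.753e-08 m²
R_3 = (1.65×10^-8)(1.37)/(4.753e-08) = 0.4756 Ω
R_total = R_1 + R_2 + R_3 = 2.53 Ω

2.53 Ω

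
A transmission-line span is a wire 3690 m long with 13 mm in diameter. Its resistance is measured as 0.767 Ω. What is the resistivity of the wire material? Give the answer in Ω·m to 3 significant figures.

2.76×10^-8 Ω·m

A = π(d/2)² = π(6.5000e-03 m)² = 1.327e-04 m²
ρ = RA/L = (0.767)(1.327e-04)/(3690) = 2.76×10^-8 Ω·m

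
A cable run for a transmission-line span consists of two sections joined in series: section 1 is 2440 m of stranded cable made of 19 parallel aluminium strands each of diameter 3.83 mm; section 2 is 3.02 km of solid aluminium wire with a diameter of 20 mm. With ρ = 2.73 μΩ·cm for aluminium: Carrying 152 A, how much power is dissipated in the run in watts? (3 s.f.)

ρ = 2.73 μΩ·cm = 2.73×10^-8 Ω·m
Section 1: A_strand = π(1.9150e-03)² = 1.152e-05 m²; R₁ = ρL/(N·A_s) = (2.73×10^-8)(2440)/(19×1.152e-05) = 0.3043 Ω
Section 2: A = π(d/2)² = π(1.0000e-02 m)² = 3.142e-04 m²
R₂ = (2.73×10^-8)(3020)/(3.142e-04) = 0.2624 Ω
R = R₁ + R₂ = 0.5667 Ω
P = I²R = (152)² × 0.5667 = 13100 W

13100 W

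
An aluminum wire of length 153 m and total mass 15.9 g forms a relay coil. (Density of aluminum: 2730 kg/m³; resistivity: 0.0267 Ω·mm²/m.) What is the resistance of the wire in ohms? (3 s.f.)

107 Ω

ρ = 0.0267 Ω·mm²/m = 2.67×10^-8 Ω·m
A = m/(density·L) = 0.0159/(2730×153) = 3.8067e-08 m²
R = ρL/A = (2.67×10^-8)(153)/(3.8067e-08) = 107 Ω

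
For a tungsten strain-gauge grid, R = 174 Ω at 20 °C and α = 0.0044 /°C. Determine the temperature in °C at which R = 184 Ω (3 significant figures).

R = R₀(1 + α(T − T₀)) ⇒ T = T₀ + (R/R₀ − 1)/α
T = 20 + (184/174 − 1)/0.0044 = 20 + (0.05747)/0.0044 = 33.1 °C

33.1 °C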